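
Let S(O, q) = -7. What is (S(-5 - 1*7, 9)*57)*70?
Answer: -27930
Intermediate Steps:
(S(-5 - 1*7, 9)*57)*70 = -7*57*70 = -399*70 = -27930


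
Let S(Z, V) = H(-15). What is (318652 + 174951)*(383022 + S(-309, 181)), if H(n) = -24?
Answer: 189048961794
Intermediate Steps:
S(Z, V) = -24
(318652 + 174951)*(383022 + S(-309, 181)) = (318652 + 174951)*(383022 - 24) = 493603*382998 = 189048961794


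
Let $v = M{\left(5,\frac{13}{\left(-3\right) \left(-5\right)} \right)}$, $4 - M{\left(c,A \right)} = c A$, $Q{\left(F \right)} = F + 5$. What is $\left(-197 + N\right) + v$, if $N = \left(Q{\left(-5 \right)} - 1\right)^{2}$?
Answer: $- \frac{589}{3} \approx -196.33$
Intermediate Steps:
$Q{\left(F \right)} = 5 + F$
$N = 1$ ($N = \left(\left(5 - 5\right) - 1\right)^{2} = \left(0 - 1\right)^{2} = \left(-1\right)^{2} = 1$)
$M{\left(c,A \right)} = 4 - A c$ ($M{\left(c,A \right)} = 4 - c A = 4 - A c$)
$v = - \frac{1}{3}$ ($v = 4 - \frac{13}{\left(-3\right) \left(-5\right)} 5 = 4 - \frac{13}{15} \cdot 5 = 4 - \frac{13}{3} = - \frac{1}{3} \approx -0.33333$)
$\left(-197 + N\right) + v = \left(-197 + 1\right) - \frac{1}{3} = -196 - \frac{1}{3} = - \frac{589}{3}$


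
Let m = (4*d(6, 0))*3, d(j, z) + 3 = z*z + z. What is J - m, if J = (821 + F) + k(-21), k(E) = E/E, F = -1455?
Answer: -597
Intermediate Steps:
d(j, z) = -3 + z + z² (d(j, z) = -3 + (z*z + z) = -3 + (z² + z) = -3 + (z + z²) = -3 + z + z²)
k(E) = 1
m = -36 (m = (4*(-3 + 0 + 0²))*3 = (4*(-3 + 0 + 0))*3 = (4*(-3))*3 = -12*3 = -36)
J = -633 (J = (821 - 1455) + 1 = -634 + 1 = -633)
J - m = -633 - 1*(-36) = -633 + 36 = -597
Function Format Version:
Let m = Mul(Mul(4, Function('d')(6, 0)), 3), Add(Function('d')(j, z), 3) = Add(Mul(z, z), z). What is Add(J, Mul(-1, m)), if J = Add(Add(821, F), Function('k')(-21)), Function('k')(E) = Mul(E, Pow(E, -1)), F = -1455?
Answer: -597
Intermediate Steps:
Function('d')(j, z) = Add(-3, z, Pow(z, 2)) (Function('d')(j, z) = Add(-3, Add(Mul(z, z), z)) = Add(-3, Add(Pow(z, 2), z)) = Add(-3, Add(z, Pow(z, 2))) = Add(-3, z, Pow(z, 2)))
Function('k')(E) = 1
m = -36 (m = Mul(Mul(4, Add(-3, 0, Pow(0, 2))), 3) = Mul(Mul(4, Add(-3, 0, 0)), 3) = Mul(Mul(4, -3), 3) = Mul(-12, 3) = -36)
J = -633 (J = Add(Add(821, -1455), 1) = Add(-634, 1) = -633)
Add(J, Mul(-1, m)) = Add(-633, Mul(-1, -36)) = Add(-633, 36) = -597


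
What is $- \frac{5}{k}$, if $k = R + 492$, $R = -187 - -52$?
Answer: $- \frac{5}{357} \approx -0.014006$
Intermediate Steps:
$R = -135$ ($R = -187 + 52 = -135$)
$k = 357$ ($k = -135 + 492 = 357$)
$- \frac{5}{k} = - \frac{5}{357}$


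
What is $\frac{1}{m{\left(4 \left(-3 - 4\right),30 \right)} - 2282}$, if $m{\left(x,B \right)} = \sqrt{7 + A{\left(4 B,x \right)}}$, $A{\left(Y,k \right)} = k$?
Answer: $- \frac{326}{743935} - \frac{i \sqrt{21}}{5207545} \approx -0.00043821 - 8.7999 \cdot 10^{-7} i$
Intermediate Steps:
$m{\left(x,B \right)} = \sqrt{7 + x}$
$\frac{1}{m{\left(4 \left(-3 - 4\right),30 \right)} - 2282} = \frac{1}{\sqrt{7 + 4 \left(-3 - 4\right)} - 2282} = \frac{1}{\sqrt{7 + 4 \left(-7\right)} - 2282} = \frac{1}{\sqrt{7 - 28} - 2282} = \frac{1}{\sqrt{-21} - 2282} = \frac{1}{i \sqrt{21} - 2282} = \frac{1}{-2282 + i \sqrt{21}}$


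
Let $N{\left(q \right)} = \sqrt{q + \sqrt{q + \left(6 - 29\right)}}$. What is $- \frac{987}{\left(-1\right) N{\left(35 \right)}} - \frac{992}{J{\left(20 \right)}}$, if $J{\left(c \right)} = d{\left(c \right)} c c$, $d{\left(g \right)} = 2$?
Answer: $- \frac{31}{25} + \frac{987}{\sqrt{35 + 2 \sqrt{3}}} \approx 157.9$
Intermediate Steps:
$N{\left(q \right)} = \sqrt{q + \sqrt{-23 + q}}$ ($N{\left(q \right)} = \sqrt{q + \sqrt{q - 23}} = \sqrt{q + \sqrt{-23 + q}}$)
$J{\left(c \right)} = 2 c^{2}$ ($J{\left(c \right)} = 2 c c = 2 c^{2}$)
$- \frac{987}{\left(-1\right) N{\left(35 \right)}} - \frac{992}{J{\left(20 \right)}} = - \frac{987}{\left(-1\right) \sqrt{35 + \sqrt{-23 + 35}}} - \frac{992}{2 \cdot 20^{2}} = - \frac{987}{\left(-1\right) \sqrt{35 + \sqrt{12}}} - \frac{992}{2 \cdot 400} = - \frac{987}{\left(-1\right) \sqrt{35 + 2 \sqrt{3}}} - \frac{992}{800} = - 987 \left(- \frac{1}{\sqrt{35 + 2 \sqrt{3}}}\right) - \frac{31}{25} = \frac{987}{\sqrt{35 + 2 \sqrt{3}}} - \frac{31}{25} = - \frac{31}{25} + \frac{987}{\sqrt{35 + 2 \sqrt{3}}}$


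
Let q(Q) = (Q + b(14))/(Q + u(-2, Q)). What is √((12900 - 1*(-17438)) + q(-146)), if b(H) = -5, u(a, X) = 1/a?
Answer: 6*√72349318/293 ≈ 174.18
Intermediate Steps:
q(Q) = (-5 + Q)/(-½ + Q) (q(Q) = (Q - 5)/(Q + 1/(-2)) = (-5 + Q)/(Q - ½) = (-5 + Q)/(-½ + Q))
√((12900 - 1*(-17438)) + q(-146)) = √((12900 - 1*(-17438)) + 2*(-5 - 146)/(-1 + 2*(-146))) = √((12900 + 17438) + 2*(-151)/(-1 - 292)) = √(30338 + 2*(-151)/(-293)) = √(30338 + 2*(-1/293)*(-151)) = √(30338 + 302/293) = √(8889336/293) = 6*√72349318/293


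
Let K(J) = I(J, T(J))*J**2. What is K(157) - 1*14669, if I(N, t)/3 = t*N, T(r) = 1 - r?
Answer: -1811124593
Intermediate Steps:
I(N, t) = 3*N*t (I(N, t) = 3*(t*N) = 3*(N*t) = 3*N*t)
K(J) = 3*J**3*(1 - J) (K(J) = (3*J*(1 - J))*J**2 = 3*J**3*(1 - J))
K(157) - 1*14669 = 3*157**3*(1 - 1*157) - 1*14669 = 3*3869893*(1 - 157) - 14669 = 3*3869893*(-156) - 14669 = -1811109924 - 14669 = -1811124593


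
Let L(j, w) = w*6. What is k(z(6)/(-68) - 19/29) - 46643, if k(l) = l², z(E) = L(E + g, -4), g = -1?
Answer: -11336512306/243049 ≈ -46643.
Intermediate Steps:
L(j, w) = 6*w
z(E) = -24 (z(E) = 6*(-4) = -24)
k(z(6)/(-68) - 19/29) - 46643 = (-24/(-68) - 19/29)² - 46643 = (-24*(-1/68) - 19*1/29)² - 46643 = (6/17 - 19/29)² - 46643 = (-149/493)² - 46643 = 22201/243049 - 46643 = -11336512306/243049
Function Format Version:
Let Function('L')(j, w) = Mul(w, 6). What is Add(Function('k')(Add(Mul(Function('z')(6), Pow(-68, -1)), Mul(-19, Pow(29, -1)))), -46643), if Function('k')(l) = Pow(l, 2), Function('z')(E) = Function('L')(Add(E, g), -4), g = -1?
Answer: Rational(-11336512306, 243049) ≈ -46643.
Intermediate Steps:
Function('L')(j, w) = Mul(6, w)
Function('z')(E) = -24 (Function('z')(E) = Mul(6, -4) = -24)
Add(Function('k')(Add(Mul(Function('z')(6), Pow(-68, -1)), Mul(-19, Pow(29, -1)))), -46643) = Add(Pow(Add(Mul(-24, Pow(-68, -1)), Mul(-19, Pow(29, -1))), 2), -46643) = Add(Pow(Add(Mul(-24, Rational(-1, 68)), Mul(-19, Rational(1, 29))), 2), -46643) = Add(Pow(Add(Rational(6, 17), Rational(-19, 29)), 2), -46643) = Add(Pow(Rational(-149, 493), 2), -46643) = Add(Rational(22201, 243049), -46643) = Rational(-11336512306, 243049)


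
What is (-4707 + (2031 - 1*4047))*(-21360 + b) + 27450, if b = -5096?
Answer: 177891138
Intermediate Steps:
(-4707 + (2031 - 1*4047))*(-21360 + b) + 27450 = (-4707 + (2031 - 1*4047))*(-21360 - 5096) + 27450 = (-4707 + (2031 - 4047))*(-26456) + 27450 = (-4707 - 2016)*(-26456) + 27450 = -6723*(-26456) + 27450 = 177863688 + 27450 = 177891138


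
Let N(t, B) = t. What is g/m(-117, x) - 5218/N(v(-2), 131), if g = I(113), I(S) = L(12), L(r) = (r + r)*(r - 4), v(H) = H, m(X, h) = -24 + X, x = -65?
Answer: 122559/47 ≈ 2607.6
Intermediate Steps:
L(r) = 2*r*(-4 + r) (L(r) = (2*r)*(-4 + r) = 2*r*(-4 + r))
I(S) = 192 (I(S) = 2*12*(-4 + 12) = 2*12*8 = 192)
g = 192
g/m(-117, x) - 5218/N(v(-2), 131) = 192/(-24 - 117) - 5218/(-2) = 192/(-141) - 5218*(-½) = 192*(-1/141) + 2609 = -64/47 + 2609 = 122559/47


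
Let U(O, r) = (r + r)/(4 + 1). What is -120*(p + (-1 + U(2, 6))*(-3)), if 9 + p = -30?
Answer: 5184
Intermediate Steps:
p = -39 (p = -9 - 30 = -39)
U(O, r) = 2*r/5 (U(O, r) = (2*r)/5 = (2*r)*(⅕) = 2*r/5)
-120*(p + (-1 + U(2, 6))*(-3)) = -120*(-39 + (-1 + (⅖)*6)*(-3)) = -120*(-39 + (-1 + 12/5)*(-3)) = -120*(-39 + (7/5)*(-3)) = -120*(-39 - 21/5) = -120*(-216/5) = 5184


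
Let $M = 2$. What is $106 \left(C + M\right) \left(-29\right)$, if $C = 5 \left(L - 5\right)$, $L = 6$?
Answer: $-21518$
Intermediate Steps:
$C = 5$ ($C = 5 \left(6 - 5\right) = 5 \cdot 1 = 5$)
$106 \left(C + M\right) \left(-29\right) = 106 \left(5 + 2\right) \left(-29\right) = 106 \cdot 7 \left(-29\right) = 106 \left(-203\right) = -21518$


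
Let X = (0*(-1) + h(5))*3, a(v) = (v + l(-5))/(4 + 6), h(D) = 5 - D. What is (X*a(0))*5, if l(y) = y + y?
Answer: 0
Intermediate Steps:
l(y) = 2*y
a(v) = -1 + v/10 (a(v) = (v + 2*(-5))/(4 + 6) = (v - 10)/10 = (-10 + v)*(⅒) = -1 + v/10)
X = 0 (X = (0*(-1) + (5 - 1*5))*3 = (0 + (5 - 5))*3 = (0 + 0)*3 = 0*3 = 0)
(X*a(0))*5 = (0*(-1 + (⅒)*0))*5 = (0*(-1 + 0))*5 = (0*(-1))*5 = 0*5 = 0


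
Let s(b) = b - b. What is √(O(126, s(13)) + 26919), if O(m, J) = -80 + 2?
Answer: √26841 ≈ 163.83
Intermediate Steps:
s(b) = 0
O(m, J) = -78
√(O(126, s(13)) + 26919) = √(-78 + 26919) = √26841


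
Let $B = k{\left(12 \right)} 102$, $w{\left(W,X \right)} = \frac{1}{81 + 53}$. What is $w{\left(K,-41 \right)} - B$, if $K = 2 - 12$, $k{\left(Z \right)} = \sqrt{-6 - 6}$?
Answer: $\frac{1}{134} - 204 i \sqrt{3} \approx 0.0074627 - 353.34 i$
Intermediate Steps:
$k{\left(Z \right)} = 2 i \sqrt{3}$ ($k{\left(Z \right)} = \sqrt{-12} = 2 i \sqrt{3}$)
$K = -10$ ($K = 2 - 12 = -10$)
$w{\left(W,X \right)} = \frac{1}{134}$
$B = 204 i \sqrt{3}$ ($B = 2 i \sqrt{3} \cdot 102 = 204 i \sqrt{3} \approx 353.34 i$)
$w{\left(K,-41 \right)} - B = \frac{1}{134} - 204 i \sqrt{3}$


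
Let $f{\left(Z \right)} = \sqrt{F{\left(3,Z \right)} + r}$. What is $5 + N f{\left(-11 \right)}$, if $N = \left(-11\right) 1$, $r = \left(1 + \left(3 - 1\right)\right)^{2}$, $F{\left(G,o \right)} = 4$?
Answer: $5 - 11 \sqrt{13} \approx -34.661$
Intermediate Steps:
$r = 9$ ($r = \left(1 + \left(3 - 1\right)\right)^{2} = \left(1 + 2\right)^{2} = 3^{2} = 9$)
$f{\left(Z \right)} = \sqrt{13}$ ($f{\left(Z \right)} = \sqrt{4 + 9} = \sqrt{13}$)
$N = -11$
$5 + N f{\left(-11 \right)} = 5 - 11 \sqrt{13}$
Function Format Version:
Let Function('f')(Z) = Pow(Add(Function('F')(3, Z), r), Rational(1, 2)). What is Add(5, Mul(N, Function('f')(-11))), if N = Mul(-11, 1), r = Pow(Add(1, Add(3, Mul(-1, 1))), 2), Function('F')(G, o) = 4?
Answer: Add(5, Mul(-11, Pow(13, Rational(1, 2)))) ≈ -34.661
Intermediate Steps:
r = 9 (r = Pow(Add(1, Add(3, -1)), 2) = Pow(Add(1, 2), 2) = Pow(3, 2) = 9)
Function('f')(Z) = Pow(13, Rational(1, 2)) (Function('f')(Z) = Pow(Add(4, 9), Rational(1, 2)) = Pow(13, Rational(1, 2)))
N = -11
Add(5, Mul(N, Function('f')(-11))) = Add(5, Mul(-11, Pow(13, Rational(1, 2))))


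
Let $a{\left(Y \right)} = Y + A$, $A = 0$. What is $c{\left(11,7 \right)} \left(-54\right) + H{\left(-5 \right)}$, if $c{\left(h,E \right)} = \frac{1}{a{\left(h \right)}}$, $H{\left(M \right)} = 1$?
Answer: $- \frac{43}{11} \approx -3.9091$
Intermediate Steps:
$a{\left(Y \right)} = Y$ ($a{\left(Y \right)} = Y + 0 = Y$)
$c{\left(h,E \right)} = \frac{1}{h}$
$c{\left(11,7 \right)} \left(-54\right) + H{\left(-5 \right)} = \frac{1}{11} \left(-54\right) + 1 = - \frac{54}{11} + 1 = - \frac{43}{11}$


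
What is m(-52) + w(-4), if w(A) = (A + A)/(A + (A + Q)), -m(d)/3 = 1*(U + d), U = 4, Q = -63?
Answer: 10232/71 ≈ 144.11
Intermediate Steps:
m(d) = -12 - 3*d (m(d) = -3*(4 + d) = -12 - 3*d)
w(A) = 2*A/(-63 + 2*A) (w(A) = (A + A)/(A + (A - 63)) = (2*A)/(A + (-63 + A)) = (2*A)/(-63 + 2*A) = 2*A/(-63 + 2*A))
m(-52) + w(-4) = (-12 - 3*(-52)) + 2*(-4)/(-63 + 2*(-4)) = (-12 + 156) + 2*(-4)/(-63 - 8) = 144 + 2*(-4)/(-71) = 144 + 2*(-4)*(-1/71) = 144 + 8/71 = 10232/71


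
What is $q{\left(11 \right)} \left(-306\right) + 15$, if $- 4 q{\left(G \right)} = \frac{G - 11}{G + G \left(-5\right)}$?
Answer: $15$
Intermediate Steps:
$q{\left(G \right)} = \frac{-11 + G}{16 G}$ ($q{\left(G \right)} = - \frac{\left(G - 11\right) \frac{1}{G + G \left(-5\right)}}{4} = - \frac{\left(-11 + G\right) \frac{1}{G - 5 G}}{4} = - \frac{\left(-11 + G\right) \frac{1}{\left(-4\right) G}}{4} = - \frac{\left(-11 + G\right) \left(- \frac{1}{4 G}\right)}{4} = - \frac{\left(- \frac{1}{4}\right) \frac{1}{G} \left(-11 + G\right)}{4} = \frac{-11 + G}{16 G}$)
$q{\left(11 \right)} \left(-306\right) + 15 = \frac{-11 + 11}{16 \cdot 11} \left(-306\right) + 15 = \frac{1}{16} \cdot \frac{1}{11} \cdot 0 \left(-306\right) + 15 = 0 \left(-306\right) + 15 = 0 + 15 = 15$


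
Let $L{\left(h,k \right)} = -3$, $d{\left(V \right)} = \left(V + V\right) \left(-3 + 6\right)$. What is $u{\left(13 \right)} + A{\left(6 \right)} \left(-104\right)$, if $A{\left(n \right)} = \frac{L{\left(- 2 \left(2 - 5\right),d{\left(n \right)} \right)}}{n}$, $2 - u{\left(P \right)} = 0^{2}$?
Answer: $54$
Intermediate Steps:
$d{\left(V \right)} = 6 V$ ($d{\left(V \right)} = 2 V 3 = 6 V$)
$u{\left(P \right)} = 2$ ($u{\left(P \right)} = 2 - 0^{2} = 2 - 0 = 2 + 0 = 2$)
$A{\left(n \right)} = - \frac{3}{n}$
$u{\left(13 \right)} + A{\left(6 \right)} \left(-104\right) = 2 + - \frac{3}{6} \left(-104\right) = 2 + \left(-3\right) \frac{1}{6} \left(-104\right) = 2 - -52 = 2 + 52 = 54$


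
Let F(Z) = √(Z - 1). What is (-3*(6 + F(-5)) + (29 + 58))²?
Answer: 4707 - 414*I*√6 ≈ 4707.0 - 1014.1*I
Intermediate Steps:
F(Z) = √(-1 + Z)
(-3*(6 + F(-5)) + (29 + 58))² = (-3*(6 + √(-1 - 5)) + (29 + 58))² = (-3*(6 + √(-6)) + 87)² = (-3*(6 + I*√6) + 87)² = ((-18 - 3*I*√6) + 87)² = (69 - 3*I*√6)²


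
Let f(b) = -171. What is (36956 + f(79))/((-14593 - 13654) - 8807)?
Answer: -36785/37054 ≈ -0.99274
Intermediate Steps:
(36956 + f(79))/((-14593 - 13654) - 8807) = (36956 - 171)/((-14593 - 13654) - 8807) = 36785/(-28247 - 8807) = 36785/(-37054) = 36785*(-1/37054) = -36785/37054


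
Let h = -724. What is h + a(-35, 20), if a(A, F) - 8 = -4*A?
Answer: -576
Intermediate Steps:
a(A, F) = 8 - 4*A
h + a(-35, 20) = -724 + (8 - 4*(-35)) = -724 + (8 + 140) = -724 + 148 = -576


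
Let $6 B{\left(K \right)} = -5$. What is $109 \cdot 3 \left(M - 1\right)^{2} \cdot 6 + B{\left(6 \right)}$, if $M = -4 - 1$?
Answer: $\frac{423787}{6} \approx 70631.0$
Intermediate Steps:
$M = -5$ ($M = -4 - 1 = -5$)
$B{\left(K \right)} = - \frac{5}{6}$ ($B{\left(K \right)} = \frac{1}{6} \left(-5\right) = - \frac{5}{6}$)
$109 \cdot 3 \left(M - 1\right)^{2} \cdot 6 + B{\left(6 \right)} = 109 \cdot 3 \left(-5 - 1\right)^{2} \cdot 6 - \frac{5}{6} = 109 \cdot 3 \left(-6\right)^{2} \cdot 6 - \frac{5}{6} = 109 \cdot 3 \cdot 36 \cdot 6 - \frac{5}{6} = 109 \cdot 108 \cdot 6 - \frac{5}{6} = 109 \cdot 648 - \frac{5}{6} = 70632 - \frac{5}{6} = \frac{423787}{6}$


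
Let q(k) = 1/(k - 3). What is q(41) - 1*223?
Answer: -8473/38 ≈ -222.97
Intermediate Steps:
q(k) = 1/(-3 + k)
q(41) - 1*223 = 1/(-3 + 41) - 1*223 = 1/38 - 223 = -8473/38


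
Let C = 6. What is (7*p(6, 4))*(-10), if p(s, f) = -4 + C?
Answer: -140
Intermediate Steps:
p(s, f) = 2 (p(s, f) = -4 + 6 = 2)
(7*p(6, 4))*(-10) = (7*2)*(-10) = 14*(-10) = -140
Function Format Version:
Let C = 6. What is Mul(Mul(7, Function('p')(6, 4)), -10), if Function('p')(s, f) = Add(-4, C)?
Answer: -140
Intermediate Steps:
Function('p')(s, f) = 2 (Function('p')(s, f) = Add(-4, 6) = 2)
Mul(Mul(7, Function('p')(6, 4)), -10) = Mul(Mul(7, 2), -10) = Mul(14, -10) = -140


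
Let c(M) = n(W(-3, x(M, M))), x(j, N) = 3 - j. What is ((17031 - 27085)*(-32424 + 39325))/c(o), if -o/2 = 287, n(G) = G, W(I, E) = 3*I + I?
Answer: 34691327/6 ≈ 5.7819e+6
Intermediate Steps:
W(I, E) = 4*I
o = -574 (o = -2*287 = -574)
c(M) = -12 (c(M) = 4*(-3) = -12)
((17031 - 27085)*(-32424 + 39325))/c(o) = ((17031 - 27085)*(-32424 + 39325))/(-12) = -10054*6901*(-1/12) = -69382654*(-1/12) = 34691327/6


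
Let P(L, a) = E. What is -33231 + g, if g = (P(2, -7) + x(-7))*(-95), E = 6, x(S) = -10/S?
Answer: -237557/7 ≈ -33937.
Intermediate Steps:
P(L, a) = 6
g = -4940/7 (g = (6 - 10/(-7))*(-95) = (6 - 10*(-1/7))*(-95) = (6 + 10/7)*(-95) = (52/7)*(-95) = -4940/7 ≈ -705.71)
-33231 + g = -33231 - 4940/7 = -237557/7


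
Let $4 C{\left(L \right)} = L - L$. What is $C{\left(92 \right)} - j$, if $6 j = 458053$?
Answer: $- \frac{458053}{6} \approx -76342.0$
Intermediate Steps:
$j = \frac{458053}{6}$ ($j = \frac{1}{6} \cdot 458053 = \frac{458053}{6} \approx 76342.0$)
$C{\left(L \right)} = 0$ ($C{\left(L \right)} = \frac{L - L}{4} = \frac{1}{4} \cdot 0 = 0$)
$C{\left(92 \right)} - j = 0 - \frac{458053}{6} = - \frac{458053}{6}$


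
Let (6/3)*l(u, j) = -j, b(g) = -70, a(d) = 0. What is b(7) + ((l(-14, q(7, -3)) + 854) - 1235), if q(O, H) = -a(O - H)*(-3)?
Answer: -451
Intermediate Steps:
q(O, H) = 0 (q(O, H) = -1*0*(-3) = 0*(-3) = 0)
l(u, j) = -j/2 (l(u, j) = (-j)/2 = -j/2)
b(7) + ((l(-14, q(7, -3)) + 854) - 1235) = -70 + ((-1/2*0 + 854) - 1235) = -70 + ((0 + 854) - 1235) = -70 + (854 - 1235) = -70 - 381 = -451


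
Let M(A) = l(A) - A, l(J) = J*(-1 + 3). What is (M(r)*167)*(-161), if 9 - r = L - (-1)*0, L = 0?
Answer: -241983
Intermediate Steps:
l(J) = 2*J (l(J) = J*2 = 2*J)
r = 9 (r = 9 - (0 - (-1)*0) = 9 - (0 - 1*0) = 9 - (0 + 0) = 9 - 1*0 = 9 + 0 = 9)
M(A) = A (M(A) = 2*A - A = A)
(M(r)*167)*(-161) = (9*167)*(-161) = 1503*(-161) = -241983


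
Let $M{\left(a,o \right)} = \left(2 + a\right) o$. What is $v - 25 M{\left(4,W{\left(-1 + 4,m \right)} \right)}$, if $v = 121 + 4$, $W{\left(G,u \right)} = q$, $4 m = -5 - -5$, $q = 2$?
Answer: $-175$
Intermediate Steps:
$m = 0$ ($m = \frac{-5 - -5}{4} = \frac{-5 + 5}{4} = \frac{1}{4} \cdot 0 = 0$)
$W{\left(G,u \right)} = 2$
$M{\left(a,o \right)} = o \left(2 + a\right)$
$v = 125$
$v - 25 M{\left(4,W{\left(-1 + 4,m \right)} \right)} = 125 - 25 \cdot 2 \left(2 + 4\right) = 125 - 25 \cdot 2 \cdot 6 = 125 - 25 \cdot 12 = 125 - 300 = -175$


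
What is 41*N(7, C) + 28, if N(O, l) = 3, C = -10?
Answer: 151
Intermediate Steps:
41*N(7, C) + 28 = 41*3 + 28 = 123 + 28 = 151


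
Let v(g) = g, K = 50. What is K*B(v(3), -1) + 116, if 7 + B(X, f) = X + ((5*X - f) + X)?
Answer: 866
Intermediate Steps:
B(X, f) = -7 - f + 7*X (B(X, f) = -7 + (X + ((5*X - f) + X)) = -7 + (X + ((-f + 5*X) + X)) = -7 + (X + (-f + 6*X)) = -7 + (-f + 7*X) = -7 - f + 7*X)
K*B(v(3), -1) + 116 = 50*(-7 - 1*(-1) + 7*3) + 116 = 50*(-7 + 1 + 21) + 116 = 50*15 + 116 = 750 + 116 = 866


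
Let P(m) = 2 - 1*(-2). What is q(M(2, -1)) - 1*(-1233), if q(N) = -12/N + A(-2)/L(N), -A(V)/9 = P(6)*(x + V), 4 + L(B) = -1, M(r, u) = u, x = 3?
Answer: 6261/5 ≈ 1252.2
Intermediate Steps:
P(m) = 4 (P(m) = 2 + 2 = 4)
L(B) = -5 (L(B) = -4 - 1 = -5)
A(V) = -108 - 36*V (A(V) = -36*(3 + V) = -9*(12 + 4*V) = -108 - 36*V)
q(N) = 36/5 - 12/N (q(N) = -12/N + (-108 - 36*(-2))/(-5) = -12/N + (-108 + 72)*(-1/5) = -12/N - 36*(-1/5) = -12/N + 36/5 = 36/5 - 12/N)
q(M(2, -1)) - 1*(-1233) = (36/5 - 12/(-1)) - 1*(-1233) = (36/5 - 12*(-1)) + 1233 = (36/5 + 12) + 1233 = 96/5 + 1233 = 6261/5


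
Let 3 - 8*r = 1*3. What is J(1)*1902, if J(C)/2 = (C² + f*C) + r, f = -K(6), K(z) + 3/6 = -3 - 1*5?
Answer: 36138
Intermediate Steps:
K(z) = -17/2 (K(z) = -½ + (-3 - 1*5) = -½ + (-3 - 5) = -½ - 8 = -17/2)
r = 0 (r = 3/8 - 3/8 = 0)
f = 17/2 (f = -1*(-17/2) = 17/2 ≈ 8.5000)
J(C) = 2*C² + 17*C (J(C) = 2*((C² + 17*C/2) + 0) = 2*(C² + 17*C/2) = 2*C² + 17*C)
J(1)*1902 = (1*(17 + 2*1))*1902 = (1*(17 + 2))*1902 = (1*19)*1902 = 19*1902 = 36138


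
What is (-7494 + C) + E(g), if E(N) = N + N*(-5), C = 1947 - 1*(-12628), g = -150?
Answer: 7681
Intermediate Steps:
C = 14575 (C = 1947 + 12628 = 14575)
E(N) = -4*N (E(N) = N - 5*N = -4*N)
(-7494 + C) + E(g) = (-7494 + 14575) - 4*(-150) = 7081 + 600 = 7681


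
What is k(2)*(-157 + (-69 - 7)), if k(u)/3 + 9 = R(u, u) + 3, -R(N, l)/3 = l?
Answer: 8388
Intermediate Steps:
R(N, l) = -3*l
k(u) = -18 - 9*u (k(u) = -27 + 3*(-3*u + 3) = -27 + 3*(3 - 3*u) = -27 + (9 - 9*u) = -18 - 9*u)
k(2)*(-157 + (-69 - 7)) = (-18 - 9*2)*(-157 + (-69 - 7)) = (-18 - 18)*(-157 - 76) = -36*(-233) = 8388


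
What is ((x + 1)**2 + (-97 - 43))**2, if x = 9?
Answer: 1600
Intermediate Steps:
((x + 1)**2 + (-97 - 43))**2 = ((9 + 1)**2 + (-97 - 43))**2 = (10**2 - 140)**2 = (100 - 140)**2 = (-40)**2 = 1600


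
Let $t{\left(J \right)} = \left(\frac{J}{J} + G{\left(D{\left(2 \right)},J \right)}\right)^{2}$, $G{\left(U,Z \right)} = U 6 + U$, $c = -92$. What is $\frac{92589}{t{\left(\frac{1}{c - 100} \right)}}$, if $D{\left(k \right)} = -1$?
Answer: $\frac{30863}{12} \approx 2571.9$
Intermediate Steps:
$G{\left(U,Z \right)} = 7 U$ ($G{\left(U,Z \right)} = 6 U + U = 7 U$)
$t{\left(J \right)} = 36$ ($t{\left(J \right)} = \left(\frac{J}{J} + 7 \left(-1\right)\right)^{2} = \left(1 - 7\right)^{2} = \left(-6\right)^{2} = 36$)
$\frac{92589}{t{\left(\frac{1}{c - 100} \right)}} = \frac{92589}{36} = 92589 \cdot \frac{1}{36} = \frac{30863}{12}$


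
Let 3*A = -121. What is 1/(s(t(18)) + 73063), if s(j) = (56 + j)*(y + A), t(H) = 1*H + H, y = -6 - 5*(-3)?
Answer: 3/210541 ≈ 1.4249e-5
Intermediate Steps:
y = 9 (y = -6 + 15 = 9)
t(H) = 2*H (t(H) = H + H = 2*H)
A = -121/3 (A = (⅓)*(-121) = -121/3 ≈ -40.333)
s(j) = -5264/3 - 94*j/3 (s(j) = (56 + j)*(9 - 121/3) = (56 + j)*(-94/3) = -5264/3 - 94*j/3)
1/(s(t(18)) + 73063) = 1/((-5264/3 - 188*18/3) + 73063) = 1/((-5264/3 - 94/3*36) + 73063) = 1/((-5264/3 - 1128) + 73063) = 1/(-8648/3 + 73063) = 1/(210541/3) = 3/210541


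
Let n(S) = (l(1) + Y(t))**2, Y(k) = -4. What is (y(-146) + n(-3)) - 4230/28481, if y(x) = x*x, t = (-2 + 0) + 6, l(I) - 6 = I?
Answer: 607353095/28481 ≈ 21325.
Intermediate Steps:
l(I) = 6 + I
t = 4 (t = -2 + 6 = 4)
y(x) = x**2
n(S) = 9 (n(S) = ((6 + 1) - 4)**2 = (7 - 4)**2 = 3**2 = 9)
(y(-146) + n(-3)) - 4230/28481 = ((-146)**2 + 9) - 4230/28481 = (21316 + 9) - 4230*1/28481 = 21325 - 4230/28481 = 607353095/28481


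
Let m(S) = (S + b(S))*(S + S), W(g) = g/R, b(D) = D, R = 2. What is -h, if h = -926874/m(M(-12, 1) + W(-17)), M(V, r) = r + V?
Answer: 7922/13 ≈ 609.38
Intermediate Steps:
W(g) = g/2
M(V, r) = V + r
m(S) = 4*S² (m(S) = (S + S)*(S + S) = (2*S)*(2*S) = 4*S²)
h = -7922/13 (h = -926874*1/(4*((-12 + 1) + (½)*(-17))²) = -926874*1/(4*(-11 - 17/2)²) = -926874/(4*(-39/2)²) = -926874/(4*(1521/4)) = -926874/1521 = -926874*1/1521 = -7922/13 ≈ -609.38)
-h = -1*(-7922/13) = 7922/13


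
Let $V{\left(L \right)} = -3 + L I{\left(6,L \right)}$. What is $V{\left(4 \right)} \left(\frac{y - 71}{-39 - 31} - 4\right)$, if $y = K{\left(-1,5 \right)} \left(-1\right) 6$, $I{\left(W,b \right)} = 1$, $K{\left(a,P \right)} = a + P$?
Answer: $- \frac{37}{14} \approx -2.6429$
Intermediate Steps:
$K{\left(a,P \right)} = P + a$
$V{\left(L \right)} = -3 + L$ ($V{\left(L \right)} = -3 + L 1 = -3 + L$)
$y = -24$ ($y = \left(5 - 1\right) \left(-1\right) 6 = 4 \left(-1\right) 6 = \left(-4\right) 6 = -24$)
$V{\left(4 \right)} \left(\frac{y - 71}{-39 - 31} - 4\right) = \left(-3 + 4\right) \left(\frac{-24 - 71}{-39 - 31} - 4\right) = 1 \left(- \frac{95}{-70} - 4\right) = 1 \left(\left(-95\right) \left(- \frac{1}{70}\right) - 4\right) = 1 \left(\frac{19}{14} - 4\right) = 1 \left(- \frac{37}{14}\right) = - \frac{37}{14}$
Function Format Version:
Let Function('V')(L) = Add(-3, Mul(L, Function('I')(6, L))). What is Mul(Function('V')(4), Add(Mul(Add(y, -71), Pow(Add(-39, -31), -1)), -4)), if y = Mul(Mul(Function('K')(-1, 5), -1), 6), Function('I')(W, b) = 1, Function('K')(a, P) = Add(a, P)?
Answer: Rational(-37, 14) ≈ -2.6429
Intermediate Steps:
Function('K')(a, P) = Add(P, a)
Function('V')(L) = Add(-3, L) (Function('V')(L) = Add(-3, Mul(L, 1)) = Add(-3, L))
y = -24 (y = Mul(Mul(Add(5, -1), -1), 6) = Mul(Mul(4, -1), 6) = Mul(-4, 6) = -24)
Mul(Function('V')(4), Add(Mul(Add(y, -71), Pow(Add(-39, -31), -1)), -4)) = Mul(Add(-3, 4), Add(Mul(Add(-24, -71), Pow(Add(-39, -31), -1)), -4)) = Mul(1, Add(Mul(-95, Pow(-70, -1)), -4)) = Mul(1, Add(Mul(-95, Rational(-1, 70)), -4)) = Mul(1, Add(Rational(19, 14), -4)) = Mul(1, Rational(-37, 14)) = Rational(-37, 14)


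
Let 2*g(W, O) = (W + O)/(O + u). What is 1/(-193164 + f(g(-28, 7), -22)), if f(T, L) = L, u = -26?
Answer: -1/193186 ≈ -5.1764e-6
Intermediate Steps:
g(W, O) = (O + W)/(2*(-26 + O)) (g(W, O) = ((W + O)/(O - 26))/2 = ((O + W)/(-26 + O))/2 = (O + W)/(2*(-26 + O)))
1/(-193164 + f(g(-28, 7), -22)) = 1/(-193164 - 22) = 1/(-193186) = -1/193186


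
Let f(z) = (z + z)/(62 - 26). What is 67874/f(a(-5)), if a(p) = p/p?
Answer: 1221732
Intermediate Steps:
a(p) = 1
f(z) = z/18 (f(z) = (2*z)/36 = (2*z)*(1/36) = z/18)
67874/f(a(-5)) = 67874/(((1/18)*1)) = 67874/(1/18) = 67874*18 = 1221732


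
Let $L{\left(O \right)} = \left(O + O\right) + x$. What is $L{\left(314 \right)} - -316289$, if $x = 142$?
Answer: $317059$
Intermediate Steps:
$L{\left(O \right)} = 142 + 2 O$ ($L{\left(O \right)} = \left(O + O\right) + 142 = 2 O + 142 = 142 + 2 O$)
$L{\left(314 \right)} - -316289 = \left(142 + 2 \cdot 314\right) - -316289 = \left(142 + 628\right) + 316289 = 770 + 316289 = 317059$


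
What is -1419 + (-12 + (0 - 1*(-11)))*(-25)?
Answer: -1394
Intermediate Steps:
-1419 + (-12 + (0 - 1*(-11)))*(-25) = -1419 + (-12 + (0 + 11))*(-25) = -1419 + (-12 + 11)*(-25) = -1419 - 1*(-25) = -1419 + 25 = -1394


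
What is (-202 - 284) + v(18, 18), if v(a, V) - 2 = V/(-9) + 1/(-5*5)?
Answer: -12151/25 ≈ -486.04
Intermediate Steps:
v(a, V) = 49/25 - V/9 (v(a, V) = 2 + (V/(-9) + 1/(-5*5)) = 2 + (V*(-1/9) - 1/5*1/5) = 2 + (-V/9 - 1/25) = 2 + (-1/25 - V/9) = 49/25 - V/9)
(-202 - 284) + v(18, 18) = (-202 - 284) + (49/25 - 1/9*18) = -486 + (49/25 - 2) = -486 - 1/25 = -12151/25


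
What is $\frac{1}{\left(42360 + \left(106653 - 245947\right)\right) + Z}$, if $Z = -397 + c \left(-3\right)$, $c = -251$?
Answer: $- \frac{1}{96578} \approx -1.0354 \cdot 10^{-5}$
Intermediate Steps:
$Z = 356$ ($Z = -397 - -753 = -397 + 753 = 356$)
$\frac{1}{\left(42360 + \left(106653 - 245947\right)\right) + Z} = \frac{1}{\left(42360 + \left(106653 - 245947\right)\right) + 356} = \frac{1}{\left(42360 - 139294\right) + 356} = \frac{1}{-96934 + 356} = \frac{1}{-96578} = - \frac{1}{96578}$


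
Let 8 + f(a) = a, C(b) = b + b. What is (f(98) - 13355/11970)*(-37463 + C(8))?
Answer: -7968309683/2394 ≈ -3.3284e+6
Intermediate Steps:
C(b) = 2*b
f(a) = -8 + a
(f(98) - 13355/11970)*(-37463 + C(8)) = ((-8 + 98) - 13355/11970)*(-37463 + 2*8) = (90 - 13355*1/11970)*(-37463 + 16) = (90 - 2671/2394)*(-37447) = (212789/2394)*(-37447) = -7968309683/2394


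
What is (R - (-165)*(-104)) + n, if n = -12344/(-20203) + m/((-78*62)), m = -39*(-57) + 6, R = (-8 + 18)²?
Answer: -555592158461/32567236 ≈ -17060.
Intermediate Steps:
R = 100 (R = 10² = 100)
m = 2229 (m = 2223 + 6 = 2229)
n = 4887699/32567236 (n = -12344/(-20203) + 2229/((-78*62)) = -12344*(-1/20203) + 2229/(-4836) = 12344/20203 + 2229*(-1/4836) = 12344/20203 - 743/1612 = 4887699/32567236 ≈ 0.15008)
(R - (-165)*(-104)) + n = (100 - (-165)*(-104)) + 4887699/32567236 = (100 - 1*17160) + 4887699/32567236 = (100 - 17160) + 4887699/32567236 = -17060 + 4887699/32567236 = -555592158461/32567236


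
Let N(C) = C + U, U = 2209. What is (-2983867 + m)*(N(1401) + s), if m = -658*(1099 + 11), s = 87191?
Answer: -337257341847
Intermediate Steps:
N(C) = 2209 + C (N(C) = C + 2209 = 2209 + C)
m = -730380 (m = -658*1110 = -730380)
(-2983867 + m)*(N(1401) + s) = (-2983867 - 730380)*((2209 + 1401) + 87191) = -3714247*(3610 + 87191) = -3714247*90801 = -337257341847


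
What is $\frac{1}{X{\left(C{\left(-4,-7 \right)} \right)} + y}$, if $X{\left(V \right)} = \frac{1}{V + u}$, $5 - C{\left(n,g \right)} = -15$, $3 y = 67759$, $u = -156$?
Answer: $\frac{408}{9215221} \approx 4.4275 \cdot 10^{-5}$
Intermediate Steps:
$y = \frac{67759}{3}$ ($y = \frac{1}{3} \cdot 67759 = \frac{67759}{3} \approx 22586.0$)
$C{\left(n,g \right)} = 20$ ($C{\left(n,g \right)} = 5 - -15 = 5 + 15 = 20$)
$X{\left(V \right)} = \frac{1}{-156 + V}$ ($X{\left(V \right)} = \frac{1}{V - 156} = \frac{1}{-156 + V}$)
$\frac{1}{X{\left(C{\left(-4,-7 \right)} \right)} + y} = \frac{1}{\frac{1}{-156 + 20} + \frac{67759}{3}} = \frac{1}{\frac{1}{-136} + \frac{67759}{3}} = \frac{1}{- \frac{1}{136} + \frac{67759}{3}} = \frac{1}{\frac{9215221}{408}} = \frac{408}{9215221}$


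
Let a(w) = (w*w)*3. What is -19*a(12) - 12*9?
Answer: -8316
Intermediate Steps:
a(w) = 3*w² (a(w) = w²*3 = 3*w²)
-19*a(12) - 12*9 = -57*12² - 12*9 = -57*144 - 108 = -19*432 - 108 = -8208 - 108 = -8316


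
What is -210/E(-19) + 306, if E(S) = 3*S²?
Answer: 110396/361 ≈ 305.81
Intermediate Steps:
-210/E(-19) + 306 = -210/(3*(-19)²) + 306 = -210/(3*361) + 306 = -210/1083 + 306 = -210*1/1083 + 306 = -70/361 + 306 = 110396/361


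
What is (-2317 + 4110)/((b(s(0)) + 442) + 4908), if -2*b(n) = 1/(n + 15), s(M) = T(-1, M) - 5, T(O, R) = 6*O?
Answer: 14344/42799 ≈ 0.33515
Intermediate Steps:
s(M) = -11 (s(M) = 6*(-1) - 5 = -6 - 5 = -11)
b(n) = -1/(2*(15 + n)) (b(n) = -1/(2*(n + 15)) = -1/(2*(15 + n)))
(-2317 + 4110)/((b(s(0)) + 442) + 4908) = (-2317 + 4110)/((-1/(30 + 2*(-11)) + 442) + 4908) = 1793/((-1/(30 - 22) + 442) + 4908) = 1793/((-1/8 + 442) + 4908) = 1793/((-1*⅛ + 442) + 4908) = 1793/((-⅛ + 442) + 4908) = 1793/(3535/8 + 4908) = 1793/(42799/8) = 1793*(8/42799) = 14344/42799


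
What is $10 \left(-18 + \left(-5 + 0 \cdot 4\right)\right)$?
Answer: $-230$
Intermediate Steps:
$10 \left(-18 + \left(-5 + 0 \cdot 4\right)\right) = 10 \left(-18 + \left(-5 + 0\right)\right) = 10 \left(-18 - 5\right) = 10 \left(-23\right) = -230$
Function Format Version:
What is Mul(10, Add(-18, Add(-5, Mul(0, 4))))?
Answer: -230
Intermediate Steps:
Mul(10, Add(-18, Add(-5, Mul(0, 4)))) = Mul(10, Add(-18, Add(-5, 0))) = Mul(10, Add(-18, -5)) = Mul(10, -23) = -230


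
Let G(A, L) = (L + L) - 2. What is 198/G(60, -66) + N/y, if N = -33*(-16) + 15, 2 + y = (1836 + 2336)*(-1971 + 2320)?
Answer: -48036731/32517914 ≈ -1.4772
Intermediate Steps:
G(A, L) = -2 + 2*L (G(A, L) = 2*L - 2 = -2 + 2*L)
y = 1456026 (y = -2 + (1836 + 2336)*(-1971 + 2320) = -2 + 4172*349 = -2 + 1456028 = 1456026)
N = 543 (N = 528 + 15 = 543)
198/G(60, -66) + N/y = 198/(-2 + 2*(-66)) + 543/1456026 = 198/(-2 - 132) + 543*(1/1456026) = 198/(-134) + 181/485342 = 198*(-1/134) + 181/485342 = -99/67 + 181/485342 = -48036731/32517914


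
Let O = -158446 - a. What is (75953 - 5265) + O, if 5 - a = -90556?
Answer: -178319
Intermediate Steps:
a = 90561 (a = 5 - 1*(-90556) = 5 + 90556 = 90561)
O = -249007 (O = -158446 - 1*90561 = -158446 - 90561 = -249007)
(75953 - 5265) + O = (75953 - 5265) - 249007 = 70688 - 249007 = -178319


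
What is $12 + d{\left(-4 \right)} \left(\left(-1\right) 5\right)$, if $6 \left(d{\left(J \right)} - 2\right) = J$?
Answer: $\frac{16}{3} \approx 5.3333$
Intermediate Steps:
$d{\left(J \right)} = 2 + \frac{J}{6}$
$12 + d{\left(-4 \right)} \left(\left(-1\right) 5\right) = 12 + \left(2 + \frac{1}{6} \left(-4\right)\right) \left(\left(-1\right) 5\right) = 12 + \left(2 - \frac{2}{3}\right) \left(-5\right) = 12 + \frac{4}{3} \left(-5\right) = 12 - \frac{20}{3} = \frac{16}{3}$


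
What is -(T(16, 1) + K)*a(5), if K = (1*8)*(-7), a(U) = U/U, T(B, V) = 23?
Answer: 33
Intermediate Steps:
a(U) = 1
K = -56 (K = 8*(-7) = -56)
-(T(16, 1) + K)*a(5) = -(23 - 56) = -(-33) = -1*(-33) = 33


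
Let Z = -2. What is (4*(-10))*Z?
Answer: 80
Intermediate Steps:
(4*(-10))*Z = (4*(-10))*(-2) = -40*(-2) = 80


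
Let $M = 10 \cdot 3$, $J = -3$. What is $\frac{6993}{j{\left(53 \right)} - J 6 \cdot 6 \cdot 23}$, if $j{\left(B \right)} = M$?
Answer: $\frac{2331}{838} \approx 2.7816$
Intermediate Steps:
$M = 30$
$j{\left(B \right)} = 30$
$\frac{6993}{j{\left(53 \right)} - J 6 \cdot 6 \cdot 23} = \frac{6993}{30 - \left(-3\right) 6 \cdot 6 \cdot 23} = \frac{6993}{30 - \left(-18\right) 6 \cdot 23} = \frac{6993}{30 - \left(-108\right) 23} = \frac{6993}{30 - -2484} = \frac{6993}{30 + 2484} = \frac{6993}{2514} = 6993 \cdot \frac{1}{2514} = \frac{2331}{838}$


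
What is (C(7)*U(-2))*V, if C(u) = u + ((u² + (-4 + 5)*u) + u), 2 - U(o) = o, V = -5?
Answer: -1400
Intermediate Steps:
U(o) = 2 - o
C(u) = u² + 3*u (C(u) = u + ((u² + 1*u) + u) = u + ((u² + u) + u) = u + ((u + u²) + u) = u + (u² + 2*u) = u² + 3*u)
(C(7)*U(-2))*V = ((7*(3 + 7))*(2 - 1*(-2)))*(-5) = ((7*10)*(2 + 2))*(-5) = (70*4)*(-5) = 280*(-5) = -1400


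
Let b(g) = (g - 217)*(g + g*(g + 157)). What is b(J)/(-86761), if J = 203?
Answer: 1025962/86761 ≈ 11.825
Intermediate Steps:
b(g) = (-217 + g)*(g + g*(157 + g))
b(J)/(-86761) = (203*(-34286 + 203² - 59*203))/(-86761) = (203*(-34286 + 41209 - 11977))*(-1/86761) = (203*(-5054))*(-1/86761) = -1025962*(-1/86761) = 1025962/86761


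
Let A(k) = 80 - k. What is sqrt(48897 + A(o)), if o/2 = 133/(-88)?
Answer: sqrt(23706331)/22 ≈ 221.31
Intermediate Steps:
o = -133/44 (o = 2*(133/(-88)) = 2*(133*(-1/88)) = 2*(-133/88) = -133/44 ≈ -3.0227)
sqrt(48897 + A(o)) = sqrt(48897 + (80 - 1*(-133/44))) = sqrt(48897 + (80 + 133/44)) = sqrt(48897 + 3653/44) = sqrt(2155121/44) = sqrt(23706331)/22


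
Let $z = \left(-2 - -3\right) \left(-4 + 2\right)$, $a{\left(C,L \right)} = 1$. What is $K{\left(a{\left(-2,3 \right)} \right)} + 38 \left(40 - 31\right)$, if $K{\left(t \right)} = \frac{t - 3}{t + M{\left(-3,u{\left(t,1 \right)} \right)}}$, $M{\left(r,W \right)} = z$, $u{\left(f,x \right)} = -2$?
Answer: $344$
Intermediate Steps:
$z = -2$ ($z = \left(-2 + 3\right) \left(-2\right) = 1 \left(-2\right) = -2$)
$M{\left(r,W \right)} = -2$
$K{\left(t \right)} = \frac{-3 + t}{-2 + t}$ ($K{\left(t \right)} = \frac{t - 3}{t - 2} = \frac{-3 + t}{-2 + t}$)
$K{\left(a{\left(-2,3 \right)} \right)} + 38 \left(40 - 31\right) = \frac{-3 + 1}{-2 + 1} + 38 \left(40 - 31\right) = \frac{1}{-1} \left(-2\right) + 38 \cdot 9 = \left(-1\right) \left(-2\right) + 342 = 2 + 342 = 344$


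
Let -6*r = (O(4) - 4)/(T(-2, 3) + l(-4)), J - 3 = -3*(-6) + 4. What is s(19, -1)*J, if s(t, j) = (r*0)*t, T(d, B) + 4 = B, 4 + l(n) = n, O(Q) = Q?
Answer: 0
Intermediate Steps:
J = 25 (J = 3 + (-3*(-6) + 4) = 3 + (18 + 4) = 3 + 22 = 25)
l(n) = -4 + n
T(d, B) = -4 + B
r = 0 (r = -(4 - 4)/(6*((-4 + 3) + (-4 - 4))) = -0/(-1 - 8) = -0/(-9) = -0*(-1)/9 = -⅙*0 = 0)
s(t, j) = 0 (s(t, j) = (0*0)*t = 0*t = 0)
s(19, -1)*J = 0*25 = 0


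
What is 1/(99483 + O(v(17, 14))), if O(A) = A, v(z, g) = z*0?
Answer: 1/99483 ≈ 1.0052e-5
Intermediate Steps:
v(z, g) = 0
1/(99483 + O(v(17, 14))) = 1/(99483 + 0) = 1/99483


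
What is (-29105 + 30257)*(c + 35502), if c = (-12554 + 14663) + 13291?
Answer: 58639104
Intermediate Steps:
c = 15400 (c = 2109 + 13291 = 15400)
(-29105 + 30257)*(c + 35502) = (-29105 + 30257)*(15400 + 35502) = 1152*50902 = 58639104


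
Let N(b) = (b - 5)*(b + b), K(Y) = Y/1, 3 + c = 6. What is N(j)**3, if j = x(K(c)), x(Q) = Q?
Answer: -1728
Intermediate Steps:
c = 3 (c = -3 + 6 = 3)
K(Y) = Y (K(Y) = Y*1 = Y)
j = 3
N(b) = 2*b*(-5 + b) (N(b) = (-5 + b)*(2*b) = 2*b*(-5 + b))
N(j)**3 = (2*3*(-5 + 3))**3 = (2*3*(-2))**3 = (-12)**3 = -1728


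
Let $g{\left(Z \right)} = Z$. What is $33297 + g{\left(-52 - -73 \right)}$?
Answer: $33318$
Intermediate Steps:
$33297 + g{\left(-52 - -73 \right)} = 33297 - -21 = 33297 + \left(-52 + 73\right) = 33297 + 21 = 33318$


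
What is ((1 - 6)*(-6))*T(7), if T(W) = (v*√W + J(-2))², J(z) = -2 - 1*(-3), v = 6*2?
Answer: 30270 + 720*√7 ≈ 32175.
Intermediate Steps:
v = 12
J(z) = 1 (J(z) = -2 + 3 = 1)
T(W) = (1 + 12*√W)² (T(W) = (12*√W + 1)² = (1 + 12*√W)²)
((1 - 6)*(-6))*T(7) = ((1 - 6)*(-6))*(1 + 12*√7)² = (-5*(-6))*(1 + 12*√7)² = 30*(1 + 12*√7)²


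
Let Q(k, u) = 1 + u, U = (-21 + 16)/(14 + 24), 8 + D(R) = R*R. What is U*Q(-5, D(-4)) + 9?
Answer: 297/38 ≈ 7.8158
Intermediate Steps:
D(R) = -8 + R² (D(R) = -8 + R*R = -8 + R²)
U = -5/38 ≈ -0.13158
U*Q(-5, D(-4)) + 9 = -5*(1 + (-8 + (-4)²))/38 + 9 = -5*(1 + (-8 + 16))/38 + 9 = -5*(1 + 8)/38 + 9 = -5/38*9 + 9 = -45/38 + 9 = 297/38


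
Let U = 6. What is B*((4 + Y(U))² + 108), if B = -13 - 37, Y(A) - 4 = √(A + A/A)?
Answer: -8950 - 800*√7 ≈ -11067.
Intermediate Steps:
Y(A) = 4 + √(1 + A) (Y(A) = 4 + √(A + A/A) = 4 + √(A + 1) = 4 + √(1 + A))
B = -50
B*((4 + Y(U))² + 108) = -50*((4 + (4 + √(1 + 6)))² + 108) = -50*((4 + (4 + √7))² + 108) = -50*((8 + √7)² + 108) = -50*(108 + (8 + √7)²) = -5400 - 50*(8 + √7)²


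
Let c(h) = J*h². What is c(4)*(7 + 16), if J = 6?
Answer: 2208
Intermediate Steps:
c(h) = 6*h²
c(4)*(7 + 16) = (6*4²)*(7 + 16) = (6*16)*23 = 96*23 = 2208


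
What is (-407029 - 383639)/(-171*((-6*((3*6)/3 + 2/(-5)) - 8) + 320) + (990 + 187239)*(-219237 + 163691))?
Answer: 658890/8712846367 ≈ 7.5623e-5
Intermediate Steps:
(-407029 - 383639)/(-171*((-6*((3*6)/3 + 2/(-5)) - 8) + 320) + (990 + 187239)*(-219237 + 163691)) = -790668/(-171*((-6*(18*(⅓) + 2*(-⅕)) - 8) + 320) + 188229*(-55546)) = -790668/(-171*((-6*(6 - ⅖) - 8) + 320) - 10455368034) = -790668/(-171*((-6*28/5 - 8) + 320) - 10455368034) = -790668/(-171*((-168/5 - 8) + 320) - 10455368034) = -790668/(-171*(-208/5 + 320) - 10455368034) = -790668/(-171*1392/5 - 10455368034) = -790668/(-238032/5 - 10455368034) = -790668/(-52277078202/5) = -790668*(-5/52277078202) = 658890/8712846367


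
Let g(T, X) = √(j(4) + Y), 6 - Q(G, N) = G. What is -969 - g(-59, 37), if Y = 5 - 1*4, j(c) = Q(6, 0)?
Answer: -970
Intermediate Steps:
Q(G, N) = 6 - G
j(c) = 0 (j(c) = 6 - 1*6 = 6 - 6 = 0)
Y = 1 (Y = 5 - 4 = 1)
g(T, X) = 1 (g(T, X) = √(0 + 1) = √1 = 1)
-969 - g(-59, 37) = -969 - 1*1 = -969 - 1 = -970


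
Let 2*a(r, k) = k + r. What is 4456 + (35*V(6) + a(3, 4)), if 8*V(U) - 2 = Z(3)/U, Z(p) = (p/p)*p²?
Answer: 71597/16 ≈ 4474.8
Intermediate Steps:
a(r, k) = k/2 + r/2 (a(r, k) = (k + r)/2 = k/2 + r/2)
Z(p) = p² (Z(p) = 1*p² = p²)
V(U) = ¼ + 9/(8*U) (V(U) = ¼ + (3²/U)/8 = ¼ + (9/U)/8 = ¼ + 9/(8*U))
4456 + (35*V(6) + a(3, 4)) = 4456 + (35*((⅛)*(9 + 2*6)/6) + ((½)*4 + (½)*3)) = 4456 + (35*((⅛)*(⅙)*(9 + 12)) + (2 + 3/2)) = 4456 + (35*((⅛)*(⅙)*21) + 7/2) = 4456 + (35*(7/16) + 7/2) = 4456 + (245/16 + 7/2) = 4456 + 301/16 = 71597/16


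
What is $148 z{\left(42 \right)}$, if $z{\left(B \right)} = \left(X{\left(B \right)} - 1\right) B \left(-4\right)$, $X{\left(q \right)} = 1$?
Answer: $0$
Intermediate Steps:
$z{\left(B \right)} = 0$ ($z{\left(B \right)} = \left(1 - 1\right) B \left(-4\right) = 0 \left(- 4 B\right) = 0$)
$148 z{\left(42 \right)} = 148 \cdot 0 = 0$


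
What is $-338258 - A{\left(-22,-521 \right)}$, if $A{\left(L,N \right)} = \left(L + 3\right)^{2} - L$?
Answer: $-338641$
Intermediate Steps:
$A{\left(L,N \right)} = \left(3 + L\right)^{2} - L$
$-338258 - A{\left(-22,-521 \right)} = -338258 - \left(\left(3 - 22\right)^{2} - -22\right) = -338258 - \left(\left(-19\right)^{2} + 22\right) = -338258 - \left(361 + 22\right) = -338258 - 383 = -338641$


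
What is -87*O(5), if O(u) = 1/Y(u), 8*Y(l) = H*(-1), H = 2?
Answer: 348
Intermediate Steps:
Y(l) = -¼ (Y(l) = (2*(-1))/8 = (⅛)*(-2) = -¼)
O(u) = -4 (O(u) = 1/(-¼) = -4)
-87*O(5) = -87*(-4) = 348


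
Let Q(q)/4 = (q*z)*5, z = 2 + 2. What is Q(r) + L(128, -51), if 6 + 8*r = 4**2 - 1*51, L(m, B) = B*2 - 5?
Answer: -517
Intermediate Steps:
L(m, B) = -5 + 2*B (L(m, B) = 2*B - 5 = -5 + 2*B)
r = -41/8 (r = -3/4 + (4**2 - 1*51)/8 = -3/4 + (16 - 51)/8 = -3/4 + (1/8)*(-35) = -3/4 - 35/8 = -41/8 ≈ -5.1250)
z = 4
Q(q) = 80*q (Q(q) = 4*((q*4)*5) = 4*((4*q)*5) = 4*(20*q) = 80*q)
Q(r) + L(128, -51) = 80*(-41/8) + (-5 + 2*(-51)) = -410 + (-5 - 102) = -410 - 107 = -517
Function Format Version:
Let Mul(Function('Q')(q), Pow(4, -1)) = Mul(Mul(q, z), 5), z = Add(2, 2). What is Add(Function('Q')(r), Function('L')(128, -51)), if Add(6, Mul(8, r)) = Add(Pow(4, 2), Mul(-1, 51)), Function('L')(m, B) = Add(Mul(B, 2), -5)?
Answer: -517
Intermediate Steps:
Function('L')(m, B) = Add(-5, Mul(2, B)) (Function('L')(m, B) = Add(Mul(2, B), -5) = Add(-5, Mul(2, B)))
r = Rational(-41, 8) (r = Add(Rational(-3, 4), Mul(Rational(1, 8), Add(Pow(4, 2), Mul(-1, 51)))) = Add(Rational(-3, 4), Mul(Rational(1, 8), Add(16, -51))) = Add(Rational(-3, 4), Mul(Rational(1, 8), -35)) = Add(Rational(-3, 4), Rational(-35, 8)) = Rational(-41, 8) ≈ -5.1250)
z = 4
Function('Q')(q) = Mul(80, q) (Function('Q')(q) = Mul(4, Mul(Mul(q, 4), 5)) = Mul(4, Mul(Mul(4, q), 5)) = Mul(4, Mul(20, q)) = Mul(80, q))
Add(Function('Q')(r), Function('L')(128, -51)) = Add(Mul(80, Rational(-41, 8)), Add(-5, Mul(2, -51))) = Add(-410, Add(-5, -102)) = Add(-410, -107) = -517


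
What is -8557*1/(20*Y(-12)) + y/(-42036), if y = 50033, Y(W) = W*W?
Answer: -41983091/10088640 ≈ -4.1614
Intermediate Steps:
Y(W) = W**2
-8557*1/(20*Y(-12)) + y/(-42036) = -8557/(20*(-12)**2) + 50033/(-42036) = -8557/(20*144) + 50033*(-1/42036) = -8557/2880 - 50033/42036 = -41983091/10088640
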